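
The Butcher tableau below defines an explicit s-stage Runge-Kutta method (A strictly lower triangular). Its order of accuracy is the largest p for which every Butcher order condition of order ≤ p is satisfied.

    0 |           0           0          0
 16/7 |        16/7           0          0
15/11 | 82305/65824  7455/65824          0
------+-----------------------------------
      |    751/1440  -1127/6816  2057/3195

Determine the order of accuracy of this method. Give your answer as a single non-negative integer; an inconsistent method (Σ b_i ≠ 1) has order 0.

3

b = (751/1440, -1127/6816, 2057/3195)
c = (0, 16/7, 15/11)
Ac = (0, 0, 1065/4114)
Σ b_i: 751/1440·1 + (-1127/6816)·1 + 2057/3195·1 = 1 ✓
b·c: (-1127/6816)·16/7 + 2057/3195·15/11 = 1/2 ✓
b·c²: (-1127/6816)·256/49 + 2057/3195·225/121 = 1/3 ✓
b·Ac: 2057/3195·1065/4114 = 1/6 ✓; 3 stages ⇒ order 3.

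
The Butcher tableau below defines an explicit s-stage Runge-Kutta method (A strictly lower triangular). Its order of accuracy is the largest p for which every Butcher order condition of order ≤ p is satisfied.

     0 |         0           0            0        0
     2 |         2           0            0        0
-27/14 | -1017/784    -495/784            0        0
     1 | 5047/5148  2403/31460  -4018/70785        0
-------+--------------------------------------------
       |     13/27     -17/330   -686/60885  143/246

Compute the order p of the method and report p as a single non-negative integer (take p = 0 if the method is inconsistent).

b = (13/27, -17/330, -686/60885, 143/246)
c = (0, 2, -27/14, 1)
Ac = (0, 0, -495/392, 75/286)
Σ b_i: 13/27·1 + (-17/330)·1 + (-686/60885)·1 + 143/246·1 = 1 ✓
b·c: (-17/330)·2 + (-686/60885)·(-27/14) + 143/246·1 = 1/2 ✓
b·c²: (-17/330)·4 + (-686/60885)·729/196 + 143/246·1 = 1/3 ✓
b·Ac: (-686/60885)·(-495/392) + 143/246·75/286 = 1/6 ✓
b·c³: (-17/330)·8 + (-686/60885)·(-19683/2744) + 143/246·1 = 1/4 ✓
b·(c∘Ac): (-686/60885)·13365/5488 + 143/246·75/286 = 1/8 ✓
b·Ac²: (-686/60885)·(-495/196) + 143/246·27/286 = 1/12 ✓
b·A²c: 143/246·41/572 = 1/24 ✓; 4 stages ⇒ order 4.

4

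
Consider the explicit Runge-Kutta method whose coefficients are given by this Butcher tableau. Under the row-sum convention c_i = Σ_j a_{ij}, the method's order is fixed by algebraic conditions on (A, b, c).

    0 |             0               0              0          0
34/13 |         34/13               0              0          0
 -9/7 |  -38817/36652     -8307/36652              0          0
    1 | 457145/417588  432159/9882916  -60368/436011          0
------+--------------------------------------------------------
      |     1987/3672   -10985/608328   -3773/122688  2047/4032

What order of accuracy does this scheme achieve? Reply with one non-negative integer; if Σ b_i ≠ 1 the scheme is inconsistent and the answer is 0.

4

b = (1987/3672, -10985/608328, -3773/122688, 2047/4032)
c = (0, 34/13, -9/7, 1)
Ac = (0, 0, -639/1078, 1197/4094)
Σ b_i: 1987/3672·1 + (-10985/608328)·1 + (-3773/122688)·1 + 2047/4032·1 = 1 ✓
b·c: (-10985/608328)·34/13 + (-3773/122688)·(-9/7) + 2047/4032·1 = 1/2 ✓
b·c²: (-10985/608328)·1156/169 + (-3773/122688)·81/49 + 2047/4032·1 = 1/3 ✓
b·Ac: (-3773/122688)·(-639/1078) + 2047/4032·1197/4094 = 1/6 ✓
b·c³: (-10985/608328)·39304/2197 + (-3773/122688)·(-729/343) + 2047/4032·1 = 1/4 ✓
b·(c∘Ac): (-3773/122688)·5751/7546 + 2047/4032·1197/4094 = 1/8 ✓
b·Ac²: (-3773/122688)·(-10863/7007) + 2047/4032·21/299 = 1/12 ✓
b·A²c: 2047/4032·168/2047 = 1/24 ✓; 4 stages ⇒ order 4.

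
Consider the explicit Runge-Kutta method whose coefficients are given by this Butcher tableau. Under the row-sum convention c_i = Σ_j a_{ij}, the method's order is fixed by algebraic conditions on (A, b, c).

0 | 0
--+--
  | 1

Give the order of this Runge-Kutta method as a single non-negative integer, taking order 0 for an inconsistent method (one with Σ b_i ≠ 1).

1

b = (1)
c = (0)
Σ b_i: 1·1 = 1 ✓; 1 stage ⇒ order 1.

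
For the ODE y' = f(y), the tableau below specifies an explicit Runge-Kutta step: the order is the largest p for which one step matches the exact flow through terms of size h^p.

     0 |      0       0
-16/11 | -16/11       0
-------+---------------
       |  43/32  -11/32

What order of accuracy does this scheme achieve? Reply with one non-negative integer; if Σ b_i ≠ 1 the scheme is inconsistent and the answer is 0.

2

b = (43/32, -11/32)
c = (0, -16/11)
Σ b_i: 43/32·1 + (-11/32)·1 = 1 ✓
b·c: (-11/32)·(-16/11) = 1/2 ✓; 2 stages ⇒ order 2.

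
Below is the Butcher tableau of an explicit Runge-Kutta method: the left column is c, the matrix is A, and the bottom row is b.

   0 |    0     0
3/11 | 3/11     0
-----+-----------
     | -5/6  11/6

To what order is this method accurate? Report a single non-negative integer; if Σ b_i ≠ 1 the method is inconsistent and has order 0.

b = (-5/6, 11/6)
c = (0, 3/11)
Σ b_i: (-5/6)·1 + 11/6·1 = 1 ✓
b·c: 11/6·3/11 = 1/2 ✓; 2 stages ⇒ order 2.

2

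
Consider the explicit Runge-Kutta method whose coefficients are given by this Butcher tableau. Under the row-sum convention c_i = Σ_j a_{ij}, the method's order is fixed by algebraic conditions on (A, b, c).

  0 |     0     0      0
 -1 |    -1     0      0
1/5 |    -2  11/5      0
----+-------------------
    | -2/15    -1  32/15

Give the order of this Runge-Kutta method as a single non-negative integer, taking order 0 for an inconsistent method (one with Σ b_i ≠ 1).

b = (-2/15, -1, 32/15)
c = (0, -1, 1/5)
Ac = (0, 0, -11/5)
Σ b_i: (-2/15)·1 + (-1)·1 + 32/15·1 = 1 ✓
b·c: (-1)·(-1) + 32/15·1/5 = 107/75 ≠ 1/2 ⇒ order 1.

1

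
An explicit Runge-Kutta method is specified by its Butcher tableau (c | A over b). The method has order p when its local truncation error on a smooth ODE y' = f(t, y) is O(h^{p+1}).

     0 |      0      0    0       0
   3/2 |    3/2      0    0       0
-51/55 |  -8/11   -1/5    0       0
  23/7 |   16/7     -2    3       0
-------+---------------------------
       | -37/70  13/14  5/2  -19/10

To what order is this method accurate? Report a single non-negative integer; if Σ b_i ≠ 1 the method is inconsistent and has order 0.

b = (-37/70, 13/14, 5/2, -19/10)
c = (0, 3/2, -51/55, 23/7)
Ac = (0, 0, -3/10, -318/55)
Σ b_i: (-37/70)·1 + 13/14·1 + 5/2·1 + (-19/10)·1 = 1 ✓
b·c: 13/14·3/2 + 5/2·(-51/55) + (-19/10)·23/7 = -1577/220 ≠ 1/2 ⇒ order 1.

1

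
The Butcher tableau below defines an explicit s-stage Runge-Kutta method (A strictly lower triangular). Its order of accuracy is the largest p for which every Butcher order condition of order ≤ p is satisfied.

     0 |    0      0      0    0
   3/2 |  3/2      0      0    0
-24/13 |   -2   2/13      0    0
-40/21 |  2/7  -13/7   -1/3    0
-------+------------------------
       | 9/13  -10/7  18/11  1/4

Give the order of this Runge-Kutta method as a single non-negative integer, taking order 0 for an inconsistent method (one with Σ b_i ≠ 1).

0

b = (9/13, -10/7, 18/11, 1/4)
c = (0, 3/2, -24/13, -40/21)
Ac = (0, 0, 3/13, -395/182)
Σ b_i: 9/13·1 + (-10/7)·1 + 18/11·1 + 1/4·1 = 4605/4004 ≠ 1 ⇒ order 0.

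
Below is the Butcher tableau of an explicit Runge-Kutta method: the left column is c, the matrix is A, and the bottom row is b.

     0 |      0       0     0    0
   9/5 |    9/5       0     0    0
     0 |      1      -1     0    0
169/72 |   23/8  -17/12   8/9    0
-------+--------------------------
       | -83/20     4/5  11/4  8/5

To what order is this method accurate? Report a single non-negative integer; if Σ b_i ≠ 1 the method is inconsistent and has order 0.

b = (-83/20, 4/5, 11/4, 8/5)
c = (0, 9/5, 0, 169/72)
Ac = (0, 0, -9/5, -51/20)
Σ b_i: (-83/20)·1 + 4/5·1 + 11/4·1 + 8/5·1 = 1 ✓
b·c: 4/5·9/5 + 8/5·169/72 = 1169/225 ≠ 1/2 ⇒ order 1.

1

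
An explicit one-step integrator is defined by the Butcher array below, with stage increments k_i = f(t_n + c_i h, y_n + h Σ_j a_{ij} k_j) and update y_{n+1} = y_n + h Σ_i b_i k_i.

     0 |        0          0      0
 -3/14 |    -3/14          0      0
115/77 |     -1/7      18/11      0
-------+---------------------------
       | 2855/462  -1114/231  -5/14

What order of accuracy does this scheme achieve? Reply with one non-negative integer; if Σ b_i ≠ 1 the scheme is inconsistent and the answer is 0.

2

b = (2855/462, -1114/231, -5/14)
c = (0, -3/14, 115/77)
Ac = (0, 0, -27/77)
Σ b_i: 2855/462·1 + (-1114/231)·1 + (-5/14)·1 = 1 ✓
b·c: (-1114/231)·(-3/14) + (-5/14)·115/77 = 1/2 ✓
b·c²: (-1114/231)·9/196 + (-5/14)·13225/5929 = -42253/41503 ≠ 1/3 ⇒ order 2.
b·Ac: (-5/14)·(-27/77) = 135/1078 ≠ 1/6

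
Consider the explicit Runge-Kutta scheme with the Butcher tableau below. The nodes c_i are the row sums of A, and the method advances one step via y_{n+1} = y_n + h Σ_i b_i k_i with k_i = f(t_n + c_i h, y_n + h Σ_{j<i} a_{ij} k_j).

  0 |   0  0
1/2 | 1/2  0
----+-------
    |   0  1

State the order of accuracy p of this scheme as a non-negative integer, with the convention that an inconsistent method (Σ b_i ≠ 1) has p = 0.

b = (0, 1)
c = (0, 1/2)
Σ b_i: 1·1 = 1 ✓
b·c: 1·1/2 = 1/2 ✓; 2 stages ⇒ order 2.

2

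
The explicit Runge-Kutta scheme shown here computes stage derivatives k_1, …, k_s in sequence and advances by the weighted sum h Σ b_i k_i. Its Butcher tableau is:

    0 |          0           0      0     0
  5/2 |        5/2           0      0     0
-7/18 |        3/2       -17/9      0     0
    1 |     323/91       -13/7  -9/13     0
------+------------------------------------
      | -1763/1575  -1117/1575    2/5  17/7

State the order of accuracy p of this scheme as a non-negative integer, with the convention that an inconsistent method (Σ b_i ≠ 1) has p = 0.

2

b = (-1763/1575, -1117/1575, 2/5, 17/7)
c = (0, 5/2, -7/18, 1)
Ac = (0, 0, -85/18, -398/91)
Σ b_i: (-1763/1575)·1 + (-1117/1575)·1 + 2/5·1 + 17/7·1 = 1 ✓
b·c: (-1117/1575)·5/2 + 2/5·(-7/18) + 17/7·1 = 1/2 ✓
b·c²: (-1117/1575)·25/4 + 2/5·49/324 + 17/7·1 = -22039/11340 ≠ 1/3 ⇒ order 2.
b·Ac: 2/5·(-85/18) + 17/7·(-398/91) = -71723/5733 ≠ 1/6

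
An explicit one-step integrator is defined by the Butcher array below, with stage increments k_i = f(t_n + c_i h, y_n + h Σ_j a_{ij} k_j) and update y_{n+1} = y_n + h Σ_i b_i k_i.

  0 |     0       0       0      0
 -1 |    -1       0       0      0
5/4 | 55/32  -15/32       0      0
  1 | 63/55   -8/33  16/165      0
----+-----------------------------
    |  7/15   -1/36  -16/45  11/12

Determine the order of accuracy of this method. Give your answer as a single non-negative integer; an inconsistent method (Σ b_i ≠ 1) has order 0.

4

b = (7/15, -1/36, -16/45, 11/12)
c = (0, -1, 5/4, 1)
Ac = (0, 0, 15/32, 4/11)
Σ b_i: 7/15·1 + (-1/36)·1 + (-16/45)·1 + 11/12·1 = 1 ✓
b·c: (-1/36)·(-1) + (-16/45)·5/4 + 11/12·1 = 1/2 ✓
b·c²: (-1/36)·1 + (-16/45)·25/16 + 11/12·1 = 1/3 ✓
b·Ac: (-16/45)·15/32 + 11/12·4/11 = 1/6 ✓
b·c³: (-1/36)·(-1) + (-16/45)·125/64 + 11/12·1 = 1/4 ✓
b·(c∘Ac): (-16/45)·75/128 + 11/12·4/11 = 1/8 ✓
b·Ac²: (-16/45)·(-15/32) + 11/12·(-1/11) = 1/12 ✓
b·A²c: 11/12·1/22 = 1/24 ✓; 4 stages ⇒ order 4.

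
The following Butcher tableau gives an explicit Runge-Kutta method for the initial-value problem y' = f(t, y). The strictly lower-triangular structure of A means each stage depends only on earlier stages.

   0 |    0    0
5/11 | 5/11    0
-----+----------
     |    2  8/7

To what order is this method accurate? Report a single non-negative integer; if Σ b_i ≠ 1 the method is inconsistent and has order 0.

b = (2, 8/7)
c = (0, 5/11)
Σ b_i: 2·1 + 8/7·1 = 22/7 ≠ 1 ⇒ order 0.

0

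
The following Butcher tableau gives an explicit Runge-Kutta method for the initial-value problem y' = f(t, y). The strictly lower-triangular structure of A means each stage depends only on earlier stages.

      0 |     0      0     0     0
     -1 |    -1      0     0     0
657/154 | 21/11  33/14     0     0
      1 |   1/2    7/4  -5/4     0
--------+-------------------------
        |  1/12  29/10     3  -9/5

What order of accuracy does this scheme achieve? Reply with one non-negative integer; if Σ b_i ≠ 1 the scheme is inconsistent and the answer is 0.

b = (1/12, 29/10, 3, -9/5)
c = (0, -1, 657/154, 1)
Ac = (0, 0, -33/14, -4363/616)
Σ b_i: 1/12·1 + 29/10·1 + 3·1 + (-9/5)·1 = 251/60 ≠ 1 ⇒ order 0.

0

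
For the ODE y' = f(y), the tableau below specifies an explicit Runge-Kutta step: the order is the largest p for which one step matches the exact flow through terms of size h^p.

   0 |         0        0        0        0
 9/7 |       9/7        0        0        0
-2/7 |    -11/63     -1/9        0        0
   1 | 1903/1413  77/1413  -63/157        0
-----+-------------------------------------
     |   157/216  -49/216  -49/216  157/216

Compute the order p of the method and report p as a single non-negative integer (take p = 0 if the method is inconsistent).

4

b = (157/216, -49/216, -49/216, 157/216)
c = (0, 9/7, -2/7, 1)
Ac = (0, 0, -1/7, 29/157)
Σ b_i: 157/216·1 + (-49/216)·1 + (-49/216)·1 + 157/216·1 = 1 ✓
b·c: (-49/216)·9/7 + (-49/216)·(-2/7) + 157/216·1 = 1/2 ✓
b·c²: (-49/216)·81/49 + (-49/216)·4/49 + 157/216·1 = 1/3 ✓
b·Ac: (-49/216)·(-1/7) + 157/216·29/157 = 1/6 ✓
b·c³: (-49/216)·729/343 + (-49/216)·(-8/343) + 157/216·1 = 1/4 ✓
b·(c∘Ac): (-49/216)·2/49 + 157/216·29/157 = 1/8 ✓
b·Ac²: (-49/216)·(-9/49) + 157/216·9/157 = 1/12 ✓
b·A²c: 157/216·9/157 = 1/24 ✓; 4 stages ⇒ order 4.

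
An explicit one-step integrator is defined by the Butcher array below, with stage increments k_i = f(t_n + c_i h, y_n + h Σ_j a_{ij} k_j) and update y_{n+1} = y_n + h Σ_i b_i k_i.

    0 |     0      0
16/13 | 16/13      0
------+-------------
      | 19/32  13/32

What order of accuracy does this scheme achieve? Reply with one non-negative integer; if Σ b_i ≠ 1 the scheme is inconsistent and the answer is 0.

b = (19/32, 13/32)
c = (0, 16/13)
Σ b_i: 19/32·1 + 13/32·1 = 1 ✓
b·c: 13/32·16/13 = 1/2 ✓; 2 stages ⇒ order 2.

2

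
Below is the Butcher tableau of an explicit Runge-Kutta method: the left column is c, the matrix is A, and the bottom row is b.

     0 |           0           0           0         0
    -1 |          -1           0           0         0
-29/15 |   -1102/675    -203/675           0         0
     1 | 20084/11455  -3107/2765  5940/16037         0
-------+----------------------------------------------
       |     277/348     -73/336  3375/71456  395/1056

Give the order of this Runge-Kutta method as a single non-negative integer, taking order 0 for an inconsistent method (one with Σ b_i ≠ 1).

4

b = (277/348, -73/336, 3375/71456, 395/1056)
c = (0, -1, -29/15, 1)
Ac = (0, 0, 203/675, 161/395)
Σ b_i: 277/348·1 + (-73/336)·1 + 3375/71456·1 + 395/1056·1 = 1 ✓
b·c: (-73/336)·(-1) + 3375/71456·(-29/15) + 395/1056·1 = 1/2 ✓
b·c²: (-73/336)·1 + 3375/71456·841/225 + 395/1056·1 = 1/3 ✓
b·Ac: 3375/71456·203/675 + 395/1056·161/395 = 1/6 ✓
b·c³: (-73/336)·(-1) + 3375/71456·(-24389/3375) + 395/1056·1 = 1/4 ✓
b·(c∘Ac): 3375/71456·(-5887/10125) + 395/1056·161/395 = 1/8 ✓
b·Ac²: 3375/71456·(-203/675) + 395/1056·103/395 = 1/12 ✓
b·A²c: 395/1056·44/395 = 1/24 ✓; 4 stages ⇒ order 4.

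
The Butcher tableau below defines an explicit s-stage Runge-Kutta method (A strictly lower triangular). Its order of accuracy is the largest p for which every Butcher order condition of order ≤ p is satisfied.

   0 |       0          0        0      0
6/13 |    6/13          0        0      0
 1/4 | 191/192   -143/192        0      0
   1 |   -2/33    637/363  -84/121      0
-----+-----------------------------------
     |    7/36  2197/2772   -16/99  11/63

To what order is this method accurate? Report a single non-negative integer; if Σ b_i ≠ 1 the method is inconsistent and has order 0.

b = (7/36, 2197/2772, -16/99, 11/63)
c = (0, 6/13, 1/4, 1)
Ac = (0, 0, -11/32, 7/11)
Σ b_i: 7/36·1 + 2197/2772·1 + (-16/99)·1 + 11/63·1 = 1 ✓
b·c: 2197/2772·6/13 + (-16/99)·1/4 + 11/63·1 = 1/2 ✓
b·c²: 2197/2772·36/169 + (-16/99)·1/16 + 11/63·1 = 1/3 ✓
b·Ac: (-16/99)·(-11/32) + 11/63·7/11 = 1/6 ✓
b·c³: 2197/2772·216/2197 + (-16/99)·1/64 + 11/63·1 = 1/4 ✓
b·(c∘Ac): (-16/99)·(-11/128) + 11/63·7/11 = 1/8 ✓
b·Ac²: (-16/99)·(-33/208) + 11/63·189/572 = 1/12 ✓
b·A²c: 11/63·21/88 = 1/24 ✓; 4 stages ⇒ order 4.

4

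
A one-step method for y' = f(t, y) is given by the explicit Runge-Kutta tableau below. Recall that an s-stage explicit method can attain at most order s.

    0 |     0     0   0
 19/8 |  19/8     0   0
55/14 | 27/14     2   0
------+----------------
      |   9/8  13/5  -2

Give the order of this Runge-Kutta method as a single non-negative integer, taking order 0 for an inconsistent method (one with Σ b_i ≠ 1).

0

b = (9/8, 13/5, -2)
c = (0, 19/8, 55/14)
Ac = (0, 0, 19/4)
Σ b_i: 9/8·1 + 13/5·1 + (-2)·1 = 69/40 ≠ 1 ⇒ order 0.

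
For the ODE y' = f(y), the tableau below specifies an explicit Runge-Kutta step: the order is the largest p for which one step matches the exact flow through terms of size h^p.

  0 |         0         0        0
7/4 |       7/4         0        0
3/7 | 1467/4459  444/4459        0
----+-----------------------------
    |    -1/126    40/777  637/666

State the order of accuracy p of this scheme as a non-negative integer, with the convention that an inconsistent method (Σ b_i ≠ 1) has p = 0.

b = (-1/126, 40/777, 637/666)
c = (0, 7/4, 3/7)
Ac = (0, 0, 111/637)
Σ b_i: (-1/126)·1 + 40/777·1 + 637/666·1 = 1 ✓
b·c: 40/777·7/4 + 637/666·3/7 = 1/2 ✓
b·c²: 40/777·49/16 + 637/666·9/49 = 1/3 ✓
b·Ac: 637/666·111/637 = 1/6 ✓; 3 stages ⇒ order 3.

3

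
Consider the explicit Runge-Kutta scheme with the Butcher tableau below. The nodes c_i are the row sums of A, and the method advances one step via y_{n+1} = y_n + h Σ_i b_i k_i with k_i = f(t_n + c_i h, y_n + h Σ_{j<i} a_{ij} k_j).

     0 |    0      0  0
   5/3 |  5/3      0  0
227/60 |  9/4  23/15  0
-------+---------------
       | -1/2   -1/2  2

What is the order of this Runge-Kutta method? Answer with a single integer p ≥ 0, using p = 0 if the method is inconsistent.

b = (-1/2, -1/2, 2)
c = (0, 5/3, 227/60)
Ac = (0, 0, 23/9)
Σ b_i: (-1/2)·1 + (-1/2)·1 + 2·1 = 1 ✓
b·c: (-1/2)·5/3 + 2·227/60 = 101/15 ≠ 1/2 ⇒ order 1.

1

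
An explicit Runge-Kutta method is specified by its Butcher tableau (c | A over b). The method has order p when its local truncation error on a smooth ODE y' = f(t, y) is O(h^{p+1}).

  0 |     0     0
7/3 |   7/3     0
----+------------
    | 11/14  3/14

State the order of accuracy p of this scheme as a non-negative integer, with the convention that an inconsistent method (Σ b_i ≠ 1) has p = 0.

b = (11/14, 3/14)
c = (0, 7/3)
Σ b_i: 11/14·1 + 3/14·1 = 1 ✓
b·c: 3/14·7/3 = 1/2 ✓; 2 stages ⇒ order 2.

2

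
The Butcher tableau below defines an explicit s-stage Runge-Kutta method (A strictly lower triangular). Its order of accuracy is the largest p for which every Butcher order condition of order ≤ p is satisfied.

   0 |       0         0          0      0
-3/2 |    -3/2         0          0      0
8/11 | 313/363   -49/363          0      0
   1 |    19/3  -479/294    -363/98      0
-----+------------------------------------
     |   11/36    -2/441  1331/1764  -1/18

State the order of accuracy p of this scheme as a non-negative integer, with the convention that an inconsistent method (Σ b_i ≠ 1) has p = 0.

4

b = (11/36, -2/441, 1331/1764, -1/18)
c = (0, -3/2, 8/11, 1)
Ac = (0, 0, 49/242, -1/4)
Σ b_i: 11/36·1 + (-2/441)·1 + 1331/1764·1 + (-1/18)·1 = 1 ✓
b·c: (-2/441)·(-3/2) + 1331/1764·8/11 + (-1/18)·1 = 1/2 ✓
b·c²: (-2/441)·9/4 + 1331/1764·64/121 + (-1/18)·1 = 1/3 ✓
b·Ac: 1331/1764·49/242 + (-1/18)·(-1/4) = 1/6 ✓
b·c³: (-2/441)·(-27/8) + 1331/1764·512/1331 + (-1/18)·1 = 1/4 ✓
b·(c∘Ac): 1331/1764·196/1331 + (-1/18)·(-1/4) = 1/8 ✓
b·Ac²: 1331/1764·(-147/484) + (-1/18)·(-45/8) = 1/12 ✓
b·A²c: (-1/18)·(-3/4) = 1/24 ✓; 4 stages ⇒ order 4.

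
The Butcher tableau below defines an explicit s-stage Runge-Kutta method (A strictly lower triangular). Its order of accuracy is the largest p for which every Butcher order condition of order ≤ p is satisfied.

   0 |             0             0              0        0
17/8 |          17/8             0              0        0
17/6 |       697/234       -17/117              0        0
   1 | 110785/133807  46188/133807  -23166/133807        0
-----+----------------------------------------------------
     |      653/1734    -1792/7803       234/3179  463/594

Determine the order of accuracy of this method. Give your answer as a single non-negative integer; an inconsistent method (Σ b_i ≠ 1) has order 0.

4

b = (653/1734, -1792/7803, 234/3179, 463/594)
c = (0, 17/8, 17/6, 1)
Ac = (0, 0, -289/936, 225/926)
Σ b_i: 653/1734·1 + (-1792/7803)·1 + 234/3179·1 + 463/594·1 = 1 ✓
b·c: (-1792/7803)·17/8 + 234/3179·17/6 + 463/594·1 = 1/2 ✓
b·c²: (-1792/7803)·289/64 + 234/3179·289/36 + 463/594·1 = 1/3 ✓
b·Ac: 234/3179·(-289/936) + 463/594·225/926 = 1/6 ✓
b·c³: (-1792/7803)·4913/512 + 234/3179·4913/216 + 463/594·1 = 1/4 ✓
b·(c∘Ac): 234/3179·(-4913/5616) + 463/594·225/926 = 1/8 ✓
b·Ac²: 234/3179·(-4913/7488) + 463/594·1251/7408 = 1/12 ✓
b·A²c: 463/594·99/1852 = 1/24 ✓; 4 stages ⇒ order 4.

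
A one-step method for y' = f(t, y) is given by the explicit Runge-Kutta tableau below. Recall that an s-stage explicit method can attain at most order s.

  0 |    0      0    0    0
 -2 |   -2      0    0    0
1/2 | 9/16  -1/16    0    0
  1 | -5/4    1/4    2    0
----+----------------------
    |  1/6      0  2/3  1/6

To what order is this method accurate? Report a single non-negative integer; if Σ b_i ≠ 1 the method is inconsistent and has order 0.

4

b = (1/6, 0, 2/3, 1/6)
c = (0, -2, 1/2, 1)
Ac = (0, 0, 1/8, 1/2)
Σ b_i: 1/6·1 + 2/3·1 + 1/6·1 = 1 ✓
b·c: 2/3·1/2 + 1/6·1 = 1/2 ✓
b·c²: 2/3·1/4 + 1/6·1 = 1/3 ✓
b·Ac: 2/3·1/8 + 1/6·1/2 = 1/6 ✓
b·c³: 2/3·1/8 + 1/6·1 = 1/4 ✓
b·(c∘Ac): 2/3·1/16 + 1/6·1/2 = 1/8 ✓
b·Ac²: 2/3·(-1/4) + 1/6·3/2 = 1/12 ✓
b·A²c: 1/6·1/4 = 1/24 ✓; 4 stages ⇒ order 4.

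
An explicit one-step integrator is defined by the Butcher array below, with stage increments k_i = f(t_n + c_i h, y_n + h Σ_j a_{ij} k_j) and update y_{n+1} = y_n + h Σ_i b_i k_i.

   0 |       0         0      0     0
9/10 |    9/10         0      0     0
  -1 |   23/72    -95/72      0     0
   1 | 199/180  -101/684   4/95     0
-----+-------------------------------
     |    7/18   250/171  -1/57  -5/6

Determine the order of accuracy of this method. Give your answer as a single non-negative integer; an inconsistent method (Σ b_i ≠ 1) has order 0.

b = (7/18, 250/171, -1/57, -5/6)
c = (0, 9/10, -1, 1)
Ac = (0, 0, -19/16, -7/40)
Σ b_i: 7/18·1 + 250/171·1 + (-1/57)·1 + (-5/6)·1 = 1 ✓
b·c: 250/171·9/10 + (-1/57)·(-1) + (-5/6)·1 = 1/2 ✓
b·c²: 250/171·81/100 + (-1/57)·1 + (-5/6)·1 = 1/3 ✓
b·Ac: (-1/57)·(-19/16) + (-5/6)·(-7/40) = 1/6 ✓
b·c³: 250/171·729/1000 + (-1/57)·(-1) + (-5/6)·1 = 1/4 ✓
b·(c∘Ac): (-1/57)·19/16 + (-5/6)·(-7/40) = 1/8 ✓
b·Ac²: (-1/57)·(-171/160) + (-5/6)·(-31/400) = 1/12 ✓
b·A²c: (-5/6)·(-1/20) = 1/24 ✓; 4 stages ⇒ order 4.

4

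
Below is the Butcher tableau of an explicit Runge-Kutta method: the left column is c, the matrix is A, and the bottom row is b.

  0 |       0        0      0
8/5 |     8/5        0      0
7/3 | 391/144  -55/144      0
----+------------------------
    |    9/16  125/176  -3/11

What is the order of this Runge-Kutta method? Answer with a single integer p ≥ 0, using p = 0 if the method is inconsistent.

3

b = (9/16, 125/176, -3/11)
c = (0, 8/5, 7/3)
Ac = (0, 0, -11/18)
Σ b_i: 9/16·1 + 125/176·1 + (-3/11)·1 = 1 ✓
b·c: 125/176·8/5 + (-3/11)·7/3 = 1/2 ✓
b·c²: 125/176·64/25 + (-3/11)·49/9 = 1/3 ✓
b·Ac: (-3/11)·(-11/18) = 1/6 ✓; 3 stages ⇒ order 3.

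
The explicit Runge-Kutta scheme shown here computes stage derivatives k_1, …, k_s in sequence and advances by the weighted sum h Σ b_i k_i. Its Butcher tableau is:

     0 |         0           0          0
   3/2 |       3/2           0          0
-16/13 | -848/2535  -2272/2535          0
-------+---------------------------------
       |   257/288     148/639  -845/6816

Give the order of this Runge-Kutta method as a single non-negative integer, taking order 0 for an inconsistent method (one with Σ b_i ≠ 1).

b = (257/288, 148/639, -845/6816)
c = (0, 3/2, -16/13)
Ac = (0, 0, -1136/845)
Σ b_i: 257/288·1 + 148/639·1 + (-845/6816)·1 = 1 ✓
b·c: 148/639·3/2 + (-845/6816)·(-16/13) = 1/2 ✓
b·c²: 148/639·9/4 + (-845/6816)·256/169 = 1/3 ✓
b·Ac: (-845/6816)·(-1136/845) = 1/6 ✓; 3 stages ⇒ order 3.

3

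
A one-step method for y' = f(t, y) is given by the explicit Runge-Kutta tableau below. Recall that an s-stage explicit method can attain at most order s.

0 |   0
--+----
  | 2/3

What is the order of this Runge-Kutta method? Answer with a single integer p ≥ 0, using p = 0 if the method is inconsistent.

0

b = (2/3)
c = (0)
Σ b_i: 2/3·1 = 2/3 ≠ 1 ⇒ order 0.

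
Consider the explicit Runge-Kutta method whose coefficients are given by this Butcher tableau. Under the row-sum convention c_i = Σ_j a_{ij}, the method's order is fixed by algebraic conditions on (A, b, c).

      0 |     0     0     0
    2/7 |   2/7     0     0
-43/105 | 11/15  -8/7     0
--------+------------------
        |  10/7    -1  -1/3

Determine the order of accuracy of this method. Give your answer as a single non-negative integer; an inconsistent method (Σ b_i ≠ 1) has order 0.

b = (10/7, -1, -1/3)
c = (0, 2/7, -43/105)
Ac = (0, 0, -16/49)
Σ b_i: 10/7·1 + (-1)·1 + (-1/3)·1 = 2/21 ≠ 1 ⇒ order 0.

0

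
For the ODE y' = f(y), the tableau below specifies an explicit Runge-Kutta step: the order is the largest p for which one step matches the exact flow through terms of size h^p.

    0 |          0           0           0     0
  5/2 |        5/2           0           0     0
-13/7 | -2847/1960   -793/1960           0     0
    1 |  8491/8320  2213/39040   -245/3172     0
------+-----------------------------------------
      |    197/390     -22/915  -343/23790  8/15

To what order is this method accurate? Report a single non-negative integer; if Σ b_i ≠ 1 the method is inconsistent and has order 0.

4

b = (197/390, -22/915, -343/23790, 8/15)
c = (0, 5/2, -13/7, 1)
Ac = (0, 0, -793/784, 73/256)
Σ b_i: 197/390·1 + (-22/915)·1 + (-343/23790)·1 + 8/15·1 = 1 ✓
b·c: (-22/915)·5/2 + (-343/23790)·(-13/7) + 8/15·1 = 1/2 ✓
b·c²: (-22/915)·25/4 + (-343/23790)·169/49 + 8/15·1 = 1/3 ✓
b·Ac: (-343/23790)·(-793/784) + 8/15·73/256 = 1/6 ✓
b·c³: (-22/915)·125/8 + (-343/23790)·(-2197/343) + 8/15·1 = 1/4 ✓
b·(c∘Ac): (-343/23790)·10309/5488 + 8/15·73/256 = 1/8 ✓
b·Ac²: (-343/23790)·(-3965/1568) + 8/15·45/512 = 1/12 ✓
b·A²c: 8/15·5/64 = 1/24 ✓; 4 stages ⇒ order 4.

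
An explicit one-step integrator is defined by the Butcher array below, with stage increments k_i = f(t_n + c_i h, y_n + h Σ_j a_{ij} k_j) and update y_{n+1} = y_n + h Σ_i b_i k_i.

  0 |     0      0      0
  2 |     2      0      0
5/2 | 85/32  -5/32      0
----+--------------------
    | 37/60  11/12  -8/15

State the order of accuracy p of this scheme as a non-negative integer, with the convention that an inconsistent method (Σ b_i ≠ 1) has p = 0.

3

b = (37/60, 11/12, -8/15)
c = (0, 2, 5/2)
Ac = (0, 0, -5/16)
Σ b_i: 37/60·1 + 11/12·1 + (-8/15)·1 = 1 ✓
b·c: 11/12·2 + (-8/15)·5/2 = 1/2 ✓
b·c²: 11/12·4 + (-8/15)·25/4 = 1/3 ✓
b·Ac: (-8/15)·(-5/16) = 1/6 ✓; 3 stages ⇒ order 3.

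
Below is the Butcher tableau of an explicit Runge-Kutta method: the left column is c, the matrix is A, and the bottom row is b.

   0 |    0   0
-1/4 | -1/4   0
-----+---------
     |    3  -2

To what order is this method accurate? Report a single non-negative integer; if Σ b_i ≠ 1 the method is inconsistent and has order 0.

2

b = (3, -2)
c = (0, -1/4)
Σ b_i: 3·1 + (-2)·1 = 1 ✓
b·c: (-2)·(-1/4) = 1/2 ✓; 2 stages ⇒ order 2.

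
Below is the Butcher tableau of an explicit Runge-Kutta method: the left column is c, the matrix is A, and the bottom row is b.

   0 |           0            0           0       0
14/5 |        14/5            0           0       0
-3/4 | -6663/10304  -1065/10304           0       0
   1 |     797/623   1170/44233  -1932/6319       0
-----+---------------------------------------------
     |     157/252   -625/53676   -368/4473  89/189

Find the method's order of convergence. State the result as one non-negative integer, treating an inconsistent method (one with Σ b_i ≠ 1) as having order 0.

4

b = (157/252, -625/53676, -368/4473, 89/189)
c = (0, 14/5, -3/4, 1)
Ac = (0, 0, -213/736, 27/89)
Σ b_i: 157/252·1 + (-625/53676)·1 + (-368/4473)·1 + 89/189·1 = 1 ✓
b·c: (-625/53676)·14/5 + (-368/4473)·(-3/4) + 89/189·1 = 1/2 ✓
b·c²: (-625/53676)·196/25 + (-368/4473)·9/16 + 89/189·1 = 1/3 ✓
b·Ac: (-368/4473)·(-213/736) + 89/189·27/89 = 1/6 ✓
b·c³: (-625/53676)·2744/125 + (-368/4473)·(-27/64) + 89/189·1 = 1/4 ✓
b·(c∘Ac): (-368/4473)·639/2944 + 89/189·27/89 = 1/8 ✓
b·Ac²: (-368/4473)·(-1491/1840) + 89/189·63/1780 = 1/12 ✓
b·A²c: 89/189·63/712 = 1/24 ✓; 4 stages ⇒ order 4.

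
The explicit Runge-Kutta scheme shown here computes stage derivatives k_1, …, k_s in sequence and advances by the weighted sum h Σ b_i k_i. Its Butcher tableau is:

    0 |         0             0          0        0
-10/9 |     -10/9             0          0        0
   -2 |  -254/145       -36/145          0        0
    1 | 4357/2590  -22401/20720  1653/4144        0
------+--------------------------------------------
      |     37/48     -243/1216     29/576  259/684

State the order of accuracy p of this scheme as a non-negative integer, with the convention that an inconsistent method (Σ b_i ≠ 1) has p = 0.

b = (37/48, -243/1216, 29/576, 259/684)
c = (0, -10/9, -2, 1)
Ac = (0, 0, 8/29, 209/518)
Σ b_i: 37/48·1 + (-243/1216)·1 + 29/576·1 + 259/684·1 = 1 ✓
b·c: (-243/1216)·(-10/9) + 29/576·(-2) + 259/684·1 = 1/2 ✓
b·c²: (-243/1216)·100/81 + 29/576·4 + 259/684·1 = 1/3 ✓
b·Ac: 29/576·8/29 + 259/684·209/518 = 1/6 ✓
b·c³: (-243/1216)·(-1000/729) + 29/576·(-8) + 259/684·1 = 1/4 ✓
b·(c∘Ac): 29/576·(-16/29) + 259/684·209/518 = 1/8 ✓
b·Ac²: 29/576·(-80/261) + 259/684·608/2331 = 1/12 ✓
b·A²c: 259/684·57/518 = 1/24 ✓; 4 stages ⇒ order 4.

4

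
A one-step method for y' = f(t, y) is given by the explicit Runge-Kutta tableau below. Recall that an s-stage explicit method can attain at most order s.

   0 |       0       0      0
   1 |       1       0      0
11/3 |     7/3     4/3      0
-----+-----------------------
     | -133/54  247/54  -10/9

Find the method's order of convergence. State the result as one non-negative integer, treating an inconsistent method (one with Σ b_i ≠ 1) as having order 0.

2

b = (-133/54, 247/54, -10/9)
c = (0, 1, 11/3)
Ac = (0, 0, 4/3)
Σ b_i: (-133/54)·1 + 247/54·1 + (-10/9)·1 = 1 ✓
b·c: 247/54·1 + (-10/9)·11/3 = 1/2 ✓
b·c²: 247/54·1 + (-10/9)·121/9 = -1679/162 ≠ 1/3 ⇒ order 2.
b·Ac: (-10/9)·4/3 = -40/27 ≠ 1/6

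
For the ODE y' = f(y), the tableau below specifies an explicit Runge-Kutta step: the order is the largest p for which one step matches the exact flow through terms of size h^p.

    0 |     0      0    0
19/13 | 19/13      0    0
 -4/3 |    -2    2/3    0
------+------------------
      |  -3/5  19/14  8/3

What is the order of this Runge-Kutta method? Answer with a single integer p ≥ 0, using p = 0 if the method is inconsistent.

b = (-3/5, 19/14, 8/3)
c = (0, 19/13, -4/3)
Ac = (0, 0, 38/39)
Σ b_i: (-3/5)·1 + 19/14·1 + 8/3·1 = 719/210 ≠ 1 ⇒ order 0.

0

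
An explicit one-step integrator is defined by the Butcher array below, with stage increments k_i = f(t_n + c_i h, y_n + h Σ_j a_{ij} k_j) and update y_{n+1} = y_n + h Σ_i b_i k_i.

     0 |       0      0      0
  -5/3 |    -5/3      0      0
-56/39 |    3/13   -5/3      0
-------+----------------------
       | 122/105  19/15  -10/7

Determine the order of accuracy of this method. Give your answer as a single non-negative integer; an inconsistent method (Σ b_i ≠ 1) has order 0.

1

b = (122/105, 19/15, -10/7)
c = (0, -5/3, -56/39)
Ac = (0, 0, 25/9)
Σ b_i: 122/105·1 + 19/15·1 + (-10/7)·1 = 1 ✓
b·c: 19/15·(-5/3) + (-10/7)·(-56/39) = -7/117 ≠ 1/2 ⇒ order 1.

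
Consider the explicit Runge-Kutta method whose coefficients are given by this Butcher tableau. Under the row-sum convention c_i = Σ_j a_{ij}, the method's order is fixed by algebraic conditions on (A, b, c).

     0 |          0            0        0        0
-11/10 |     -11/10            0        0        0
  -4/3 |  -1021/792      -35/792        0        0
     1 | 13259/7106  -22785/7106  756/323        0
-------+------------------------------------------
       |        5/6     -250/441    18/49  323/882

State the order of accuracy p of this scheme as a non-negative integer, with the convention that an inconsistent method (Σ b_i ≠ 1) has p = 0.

b = (5/6, -250/441, 18/49, 323/882)
c = (0, -11/10, -4/3, 1)
Ac = (0, 0, 7/144, 525/1292)
Σ b_i: 5/6·1 + (-250/441)·1 + 18/49·1 + 323/882·1 = 1 ✓
b·c: (-250/441)·(-11/10) + 18/49·(-4/3) + 323/882·1 = 1/2 ✓
b·c²: (-250/441)·121/100 + 18/49·16/9 + 323/882·1 = 1/3 ✓
b·Ac: 18/49·7/144 + 323/882·525/1292 = 1/6 ✓
b·c³: (-250/441)·(-1331/1000) + 18/49·(-64/27) + 323/882·1 = 1/4 ✓
b·(c∘Ac): 18/49·(-7/108) + 323/882·525/1292 = 1/8 ✓
b·Ac²: 18/49·(-77/1440) + 323/882·3633/12920 = 1/12 ✓
b·A²c: 323/882·147/1292 = 1/24 ✓; 4 stages ⇒ order 4.

4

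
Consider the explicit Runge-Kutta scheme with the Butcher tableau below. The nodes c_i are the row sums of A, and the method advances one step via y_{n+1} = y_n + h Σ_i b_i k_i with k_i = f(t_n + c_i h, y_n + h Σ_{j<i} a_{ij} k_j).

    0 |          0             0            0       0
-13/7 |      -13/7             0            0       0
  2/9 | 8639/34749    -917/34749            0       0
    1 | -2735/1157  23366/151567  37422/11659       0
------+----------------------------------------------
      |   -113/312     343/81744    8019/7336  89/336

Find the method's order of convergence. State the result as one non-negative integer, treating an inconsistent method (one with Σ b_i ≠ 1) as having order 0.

b = (-113/312, 343/81744, 8019/7336, 89/336)
c = (0, -13/7, 2/9, 1)
Ac = (0, 0, 131/2673, 38/89)
Σ b_i: (-113/312)·1 + 343/81744·1 + 8019/7336·1 + 89/336·1 = 1 ✓
b·c: 343/81744·(-13/7) + 8019/7336·2/9 + 89/336·1 = 1/2 ✓
b·c²: 343/81744·169/49 + 8019/7336·4/81 + 89/336·1 = 1/3 ✓
b·Ac: 8019/7336·131/2673 + 89/336·38/89 = 1/6 ✓
b·c³: 343/81744·(-2197/343) + 8019/7336·8/729 + 89/336·1 = 1/4 ✓
b·(c∘Ac): 8019/7336·262/24057 + 89/336·38/89 = 1/8 ✓
b·Ac²: 8019/7336·(-1703/18711) + 89/336·430/623 = 1/12 ✓
b·A²c: 89/336·14/89 = 1/24 ✓; 4 stages ⇒ order 4.

4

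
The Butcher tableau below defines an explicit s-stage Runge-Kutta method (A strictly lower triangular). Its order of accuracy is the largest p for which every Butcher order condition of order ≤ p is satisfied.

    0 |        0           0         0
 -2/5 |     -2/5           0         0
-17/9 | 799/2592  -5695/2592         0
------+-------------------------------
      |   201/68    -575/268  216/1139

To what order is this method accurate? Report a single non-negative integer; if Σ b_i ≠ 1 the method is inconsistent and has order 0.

b = (201/68, -575/268, 216/1139)
c = (0, -2/5, -17/9)
Ac = (0, 0, 1139/1296)
Σ b_i: 201/68·1 + (-575/268)·1 + 216/1139·1 = 1 ✓
b·c: (-575/268)·(-2/5) + 216/1139·(-17/9) = 1/2 ✓
b·c²: (-575/268)·4/25 + 216/1139·289/81 = 1/3 ✓
b·Ac: 216/1139·1139/1296 = 1/6 ✓; 3 stages ⇒ order 3.

3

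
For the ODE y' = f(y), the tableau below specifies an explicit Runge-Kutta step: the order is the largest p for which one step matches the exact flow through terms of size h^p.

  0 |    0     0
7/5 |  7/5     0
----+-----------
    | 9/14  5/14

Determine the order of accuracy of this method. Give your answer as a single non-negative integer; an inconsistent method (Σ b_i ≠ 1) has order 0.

2

b = (9/14, 5/14)
c = (0, 7/5)
Σ b_i: 9/14·1 + 5/14·1 = 1 ✓
b·c: 5/14·7/5 = 1/2 ✓; 2 stages ⇒ order 2.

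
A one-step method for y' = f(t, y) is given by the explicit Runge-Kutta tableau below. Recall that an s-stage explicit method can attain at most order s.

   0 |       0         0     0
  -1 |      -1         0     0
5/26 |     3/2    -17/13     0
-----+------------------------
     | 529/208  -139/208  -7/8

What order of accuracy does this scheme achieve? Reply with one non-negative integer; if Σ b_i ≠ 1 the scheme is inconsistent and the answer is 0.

b = (529/208, -139/208, -7/8)
c = (0, -1, 5/26)
Ac = (0, 0, 17/13)
Σ b_i: 529/208·1 + (-139/208)·1 + (-7/8)·1 = 1 ✓
b·c: (-139/208)·(-1) + (-7/8)·5/26 = 1/2 ✓
b·c²: (-139/208)·1 + (-7/8)·25/676 = -3789/5408 ≠ 1/3 ⇒ order 2.
b·Ac: (-7/8)·17/13 = -119/104 ≠ 1/6

2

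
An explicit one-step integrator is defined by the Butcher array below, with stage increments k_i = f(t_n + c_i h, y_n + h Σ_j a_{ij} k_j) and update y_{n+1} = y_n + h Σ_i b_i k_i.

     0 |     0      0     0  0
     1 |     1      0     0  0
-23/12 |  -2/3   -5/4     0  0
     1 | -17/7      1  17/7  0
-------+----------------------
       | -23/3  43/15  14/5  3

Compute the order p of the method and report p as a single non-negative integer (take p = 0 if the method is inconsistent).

b = (-23/3, 43/15, 14/5, 3)
c = (0, 1, -23/12, 1)
Ac = (0, 0, -5/4, -307/84)
Σ b_i: (-23/3)·1 + 43/15·1 + 14/5·1 + 3·1 = 1 ✓
b·c: 43/15·1 + 14/5·(-23/12) + 3·1 = 1/2 ✓
b·c²: 43/15·1 + 14/5·529/144 + 3·1 = 1163/72 ≠ 1/3 ⇒ order 2.
b·Ac: 14/5·(-5/4) + 3·(-307/84) = -405/28 ≠ 1/6

2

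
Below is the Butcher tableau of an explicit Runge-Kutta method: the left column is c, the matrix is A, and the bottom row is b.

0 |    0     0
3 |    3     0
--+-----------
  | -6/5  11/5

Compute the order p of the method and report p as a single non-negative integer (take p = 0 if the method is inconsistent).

b = (-6/5, 11/5)
c = (0, 3)
Σ b_i: (-6/5)·1 + 11/5·1 = 1 ✓
b·c: 11/5·3 = 33/5 ≠ 1/2 ⇒ order 1.

1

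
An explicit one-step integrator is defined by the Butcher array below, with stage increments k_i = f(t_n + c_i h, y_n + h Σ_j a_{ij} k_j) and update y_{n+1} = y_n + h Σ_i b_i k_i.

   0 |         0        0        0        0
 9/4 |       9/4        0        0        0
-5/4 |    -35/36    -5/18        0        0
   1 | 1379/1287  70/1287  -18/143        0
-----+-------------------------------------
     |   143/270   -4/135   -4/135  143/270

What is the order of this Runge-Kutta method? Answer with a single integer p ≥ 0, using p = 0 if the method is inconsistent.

4

b = (143/270, -4/135, -4/135, 143/270)
c = (0, 9/4, -5/4, 1)
Ac = (0, 0, -5/8, 40/143)
Σ b_i: 143/270·1 + (-4/135)·1 + (-4/135)·1 + 143/270·1 = 1 ✓
b·c: (-4/135)·9/4 + (-4/135)·(-5/4) + 143/270·1 = 1/2 ✓
b·c²: (-4/135)·81/16 + (-4/135)·25/16 + 143/270·1 = 1/3 ✓
b·Ac: (-4/135)·(-5/8) + 143/270·40/143 = 1/6 ✓
b·c³: (-4/135)·729/64 + (-4/135)·(-125/64) + 143/270·1 = 1/4 ✓
b·(c∘Ac): (-4/135)·25/32 + 143/270·40/143 = 1/8 ✓
b·Ac²: (-4/135)·(-45/32) + 143/270·45/572 = 1/12 ✓
b·A²c: 143/270·45/572 = 1/24 ✓; 4 stages ⇒ order 4.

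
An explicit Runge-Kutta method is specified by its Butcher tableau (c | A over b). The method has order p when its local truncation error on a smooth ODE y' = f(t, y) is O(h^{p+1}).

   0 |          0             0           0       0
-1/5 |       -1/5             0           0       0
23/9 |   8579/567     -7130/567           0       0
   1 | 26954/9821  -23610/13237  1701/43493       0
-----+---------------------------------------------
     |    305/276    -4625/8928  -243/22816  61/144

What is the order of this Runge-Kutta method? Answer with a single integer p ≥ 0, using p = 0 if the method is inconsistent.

4

b = (305/276, -4625/8928, -243/22816, 61/144)
c = (0, -1/5, 23/9, 1)
Ac = (0, 0, 1426/567, 195/427)
Σ b_i: 305/276·1 + (-4625/8928)·1 + (-243/22816)·1 + 61/144·1 = 1 ✓
b·c: (-4625/8928)·(-1/5) + (-243/22816)·23/9 + 61/144·1 = 1/2 ✓
b·c²: (-4625/8928)·1/25 + (-243/22816)·529/81 + 61/144·1 = 1/3 ✓
b·Ac: (-243/22816)·1426/567 + 61/144·195/427 = 1/6 ✓
b·c³: (-4625/8928)·(-1/125) + (-243/22816)·12167/729 + 61/144·1 = 1/4 ✓
b·(c∘Ac): (-243/22816)·32798/5103 + 61/144·195/427 = 1/8 ✓
b·Ac²: (-243/22816)·(-1426/2835) + 61/144·393/2135 = 1/12 ✓
b·A²c: 61/144·6/61 = 1/24 ✓; 4 stages ⇒ order 4.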